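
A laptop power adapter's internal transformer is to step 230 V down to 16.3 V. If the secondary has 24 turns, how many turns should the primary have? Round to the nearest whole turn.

N_p/N_s = V_p/V_s, so N_p = 24 × 230/16.3 = 338.7 ≈ 339 turns.

N_p = 339 turns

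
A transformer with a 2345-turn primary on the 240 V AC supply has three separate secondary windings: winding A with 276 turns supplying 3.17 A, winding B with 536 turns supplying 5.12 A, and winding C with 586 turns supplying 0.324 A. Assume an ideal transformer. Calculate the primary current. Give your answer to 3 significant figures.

I_p ≈ 1.62 A

V_A = 240 × 276/2345 = 28.247 V; V_B = 240 × 536/2345 = 54.857 V; V_C = 240 × 586/2345 = 59.974 V.
P_out = V_A I_A + V_B I_B + V_C I_C = 28.247×3.17 + 54.857×5.12 + 59.974×0.324 = 89.544 + 280.87 + 19.432 = 389.84 W.
Ideal ⇒ P_in = P_out, so I_p = P_out/V_p = 389.84/240 = 1.62 A.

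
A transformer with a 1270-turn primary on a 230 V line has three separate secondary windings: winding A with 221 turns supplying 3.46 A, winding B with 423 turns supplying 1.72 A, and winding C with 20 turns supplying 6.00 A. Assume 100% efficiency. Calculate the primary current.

I_p ≈ 1.27 A

V_A = 230 × 221/1270 = 40.024 V; V_B = 230 × 423/1270 = 76.606 V; V_C = 230 × 20/1270 = 3.6220 V.
P_out = V_A I_A + V_B I_B + V_C I_C = 40.024×3.46 + 76.606×1.72 + 3.6220×6.00 = 138.48 + 131.76 + 21.732 = 291.98 W.
Ideal ⇒ P_in = P_out, so I_p = P_out/V_p = 291.98/230 = 1.27 A.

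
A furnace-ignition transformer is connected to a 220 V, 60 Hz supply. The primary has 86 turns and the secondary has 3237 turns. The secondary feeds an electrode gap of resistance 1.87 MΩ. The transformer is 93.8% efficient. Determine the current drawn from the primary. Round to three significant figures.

I_p ≈ 0.178 A

V_s = 220 × 3237/86 = 8280.7 V.
I_s = V_s/R = 8280.7/(1.87×10^6) = 0.0044282 A.
P_out = V_s I_s = 8280.7 × 0.0044282 = 36.668 W.
P_in = P_out/η = 36.668/0.938 = 39.092 W.
I_p = P_in/V_p = 39.092/220 = 0.178 A.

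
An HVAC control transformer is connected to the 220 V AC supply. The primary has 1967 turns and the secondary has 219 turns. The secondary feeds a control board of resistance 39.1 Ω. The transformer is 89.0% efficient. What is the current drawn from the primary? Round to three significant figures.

V_s = 220 × 219/1967 = 24.494 V.
I_s = V_s/R = 24.494/39.1 = 0.62645 A.
P_out = V_s I_s = 24.494 × 0.62645 = 15.344 W.
P_in = P_out/η = 15.344/0.890 = 17.241 W.
I_p = P_in/V_p = 17.241/220 = 0.0784 A.

I_p ≈ 0.0784 A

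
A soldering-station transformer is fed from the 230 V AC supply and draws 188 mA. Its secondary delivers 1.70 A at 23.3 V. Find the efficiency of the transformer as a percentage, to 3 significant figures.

η ≈ 91.6%

P_in = 230 × 0.188 = 43.2400 W.
P_out = 23.3 × 1.70 = 39.6100 W.
η = P_out/P_in = 39.6100/43.2400 = 0.916.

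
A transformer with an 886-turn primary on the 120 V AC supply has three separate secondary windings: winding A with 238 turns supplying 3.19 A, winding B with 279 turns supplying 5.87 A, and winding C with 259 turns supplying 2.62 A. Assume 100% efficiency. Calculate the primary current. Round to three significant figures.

V_A = 120 × 238/886 = 32.235 V; V_B = 120 × 279/886 = 37.788 V; V_C = 120 × 259/886 = 35.079 V.
P_out = V_A I_A + V_B I_B + V_C I_C = 32.235×3.19 + 37.788×5.87 + 35.079×2.62 = 102.83 + 221.81 + 91.907 = 416.55 W.
Ideal ⇒ P_in = P_out, so I_p = P_out/V_p = 416.55/120 = 3.47 A.

I_p ≈ 3.47 A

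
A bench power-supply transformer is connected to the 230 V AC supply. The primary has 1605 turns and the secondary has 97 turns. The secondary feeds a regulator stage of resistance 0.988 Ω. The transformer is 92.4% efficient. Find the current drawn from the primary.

V_s = 230 × 97/1605 = 13.900 V.
I_s = V_s/R = 13.900/0.988 = 14.069 A.
P_out = V_s I_s = 13.900 × 14.069 = 195.57 W.
P_in = P_out/η = 195.57/0.924 = 211.65 W.
I_p = P_in/V_p = 211.65/230 = 0.920 A.

I_p ≈ 0.920 A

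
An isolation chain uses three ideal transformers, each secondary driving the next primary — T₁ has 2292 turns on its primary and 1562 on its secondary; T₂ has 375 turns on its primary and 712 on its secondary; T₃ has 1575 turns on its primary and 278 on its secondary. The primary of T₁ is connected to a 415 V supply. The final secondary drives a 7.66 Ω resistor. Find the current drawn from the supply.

After T₁: V = 415.00 × 1562/2292 = 282.82 V.
After T₂: V = 282.82 × 712/375 = 536.99 V.
After T₃: V = 536.99 × 278/1575 = 94.782 V.
I_load = 94.782/7.66 = 12.374 A, so P_out = 94.782 × 12.374 = 1172.8 W.
All ideal ⇒ P_in = P_out, so I_supply = 1172.8/415 = 2.83 A.

I_supply ≈ 2.83 A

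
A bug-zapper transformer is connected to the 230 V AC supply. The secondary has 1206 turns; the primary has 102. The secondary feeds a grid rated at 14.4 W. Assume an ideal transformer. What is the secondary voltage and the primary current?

V_s ≈ 2720 V, I_p ≈ 0.0626 A

V_s = V_p × N_s/N_p = 230 × 1206/102 = 2719.4 V.
I_s = P/V_s = 14.4/2719.4 = 0.0052953 A.
I_p = I_s × N_s/N_p = 0.0052953 × 1206/102 = 0.0626 A.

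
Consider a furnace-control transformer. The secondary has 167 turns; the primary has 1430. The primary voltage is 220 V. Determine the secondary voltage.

V_s/V_p = N_s/N_p, so V_s = 220 × 167/1430 = 25.7 V.

V_s ≈ 25.7 V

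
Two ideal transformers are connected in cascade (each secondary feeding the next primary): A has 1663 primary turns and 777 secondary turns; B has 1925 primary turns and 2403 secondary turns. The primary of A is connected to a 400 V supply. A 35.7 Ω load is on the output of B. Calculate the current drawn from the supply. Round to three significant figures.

Secondary of A: V = 400.00 × 777/1663 = 186.89 V.
Secondary of B: V = 186.89 × 2403/1925 = 233.30 V.
I_load = 233.30/35.7 = 6.5350 A, so P_out = 233.30 × 6.5350 = 1524.6 W.
All ideal ⇒ P_in = P_out, so I_supply = 1524.6/400 = 3.81 A.

I_supply ≈ 3.81 A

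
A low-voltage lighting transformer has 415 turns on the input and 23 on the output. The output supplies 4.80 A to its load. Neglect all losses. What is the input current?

I_in ≈ 0.266 A

For an ideal transformer I_in/I_out = N_out/N_in, so I_in = 4.80 × 23/415 = 0.266 A.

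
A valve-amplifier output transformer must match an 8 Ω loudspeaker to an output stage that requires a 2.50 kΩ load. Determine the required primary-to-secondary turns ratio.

Z_p/Z_s = (N_p/N_s)², so N_p/N_s = √(2500/8) = √312 = 17.7.

N_p/N_s ≈ 17.7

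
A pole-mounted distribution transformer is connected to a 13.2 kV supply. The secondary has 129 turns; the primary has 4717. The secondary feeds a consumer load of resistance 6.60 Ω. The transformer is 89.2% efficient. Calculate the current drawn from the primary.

I_p ≈ 1.68 A

V_s = 13200 × 129/4717 = 360.99 V.
I_s = V_s/R = 360.99/6.60 = 54.696 A.
P_out = V_s I_s = 360.99 × 54.696 = 19745 W.
P_in = P_out/η = 19745/0.892 = 22135 W.
I_p = P_in/V_p = 22135/13200 = 1.68 A.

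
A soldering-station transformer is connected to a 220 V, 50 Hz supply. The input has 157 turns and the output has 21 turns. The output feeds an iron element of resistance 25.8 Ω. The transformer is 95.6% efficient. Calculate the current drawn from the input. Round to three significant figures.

V_out = 220 × 21/157 = 29.427 V.
I_out = V_out/R = 29.427/25.8 = 1.1406 A.
P_out = V_out I_out = 29.427 × 1.1406 = 33.563 W.
P_in = P_out/η = 33.563/0.956 = 35.108 W.
I_in = P_in/V_in = 35.108/220 = 0.160 A.

I_in ≈ 0.160 A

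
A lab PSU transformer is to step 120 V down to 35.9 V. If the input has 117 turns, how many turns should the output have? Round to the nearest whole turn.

N_out = 35 turns

N_out/N_in = V_out/V_in, so N_out = 117 × 35.9/120 = 35.0 ≈ 35 turns.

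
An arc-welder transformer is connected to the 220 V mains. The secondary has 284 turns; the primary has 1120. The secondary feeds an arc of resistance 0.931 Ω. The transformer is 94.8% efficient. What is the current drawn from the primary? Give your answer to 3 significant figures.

I_p ≈ 16.0 A

V_s = 220 × 284/1120 = 55.786 V.
I_s = V_s/R = 55.786/0.931 = 59.920 A.
P_out = V_s I_s = 55.786 × 59.920 = 3342.7 W.
P_in = P_out/η = 3342.7/0.948 = 3526.0 W.
I_p = P_in/V_p = 3526.0/220 = 16.0 A.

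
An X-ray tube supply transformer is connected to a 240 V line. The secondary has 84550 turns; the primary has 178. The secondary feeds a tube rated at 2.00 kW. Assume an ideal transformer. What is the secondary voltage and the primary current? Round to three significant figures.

V_s = V_p × N_s/N_p = 240 × 84550/178 = 114000 V.
I_s = P/V_s = 2000/114000 = 0.017544 A.
I_p = I_s × N_s/N_p = 0.017544 × 84550/178 = 8.33 A.

V_s ≈ 114000 V, I_p ≈ 8.33 A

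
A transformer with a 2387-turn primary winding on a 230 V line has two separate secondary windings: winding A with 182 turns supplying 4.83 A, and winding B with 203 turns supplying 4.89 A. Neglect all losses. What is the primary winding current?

I_p ≈ 0.784 A

V_A = 230 × 182/2387 = 17.537 V; V_B = 230 × 203/2387 = 19.560 V.
P_out = V_A I_A + V_B I_B = 17.537×4.83 + 19.560×4.89 = 84.702 + 95.649 = 180.35 W.
Ideal ⇒ P_in = P_out, so I_p = P_out/V_p = 180.35/230 = 0.784 A.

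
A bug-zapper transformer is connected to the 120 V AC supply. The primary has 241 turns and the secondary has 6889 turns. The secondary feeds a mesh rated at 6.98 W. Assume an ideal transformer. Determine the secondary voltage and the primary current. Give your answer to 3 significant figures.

V_s ≈ 3430 V, I_p ≈ 0.0582 A

V_s = V_p × N_s/N_p = 120 × 6889/241 = 3430.2 V.
I_s = P/V_s = 6.98/3430.2 = 0.0020349 A.
I_p = I_s × N_s/N_p = 0.0020349 × 6889/241 = 0.0582 A.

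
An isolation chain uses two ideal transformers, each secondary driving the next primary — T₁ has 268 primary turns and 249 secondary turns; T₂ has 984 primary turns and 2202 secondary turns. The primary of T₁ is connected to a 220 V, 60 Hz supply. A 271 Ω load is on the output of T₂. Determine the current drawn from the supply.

Secondary of T₁: V = 220.00 × 249/268 = 204.40 V.
Secondary of T₂: V = 204.40 × 2202/984 = 457.41 V.
I_load = 457.41/271 = 1.6879 A, so P_out = 457.41 × 1.6879 = 772.06 W.
All ideal ⇒ P_in = P_out, so I_supply = 772.06/220 = 3.51 A.

I_supply ≈ 3.51 A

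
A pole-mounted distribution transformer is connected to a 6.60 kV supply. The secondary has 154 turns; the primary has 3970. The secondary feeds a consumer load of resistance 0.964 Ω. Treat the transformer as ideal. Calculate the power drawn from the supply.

P ≈ 68000 W

V_s = V_p × N_s/N_p = 6600 × 154/3970 = 256.02 V.
I_s = V_s/R = 256.02/0.964 = 265.58 A.
I_p = I_s × N_s/N_p = 265.58 × 154/3970 = 10.302 A.
P = V_p I_p = 6600 × 10.302 = 68000 W.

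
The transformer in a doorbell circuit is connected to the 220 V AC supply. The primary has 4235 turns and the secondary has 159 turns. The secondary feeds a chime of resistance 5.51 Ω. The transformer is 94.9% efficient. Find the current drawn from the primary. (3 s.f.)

I_p ≈ 0.0593 A

V_s = 220 × 159/4235 = 8.2597 V.
I_s = V_s/R = 8.2597/5.51 = 1.4990 A.
P_out = V_s I_s = 8.2597 × 1.4990 = 12.382 W.
P_in = P_out/η = 12.382/0.949 = 13.047 W.
I_p = P_in/V_p = 13.047/220 = 0.0593 A.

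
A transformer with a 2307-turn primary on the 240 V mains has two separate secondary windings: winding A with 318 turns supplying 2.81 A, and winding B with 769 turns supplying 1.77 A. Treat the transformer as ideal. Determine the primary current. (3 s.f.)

V_A = 240 × 318/2307 = 33.082 V; V_B = 240 × 769/2307 = 80.000 V.
P_out = V_A I_A + V_B I_B = 33.082×2.81 + 80.000×1.77 = 92.960 + 141.60 = 234.56 W.
Ideal ⇒ P_in = P_out, so I_p = P_out/V_p = 234.56/240 = 0.977 A.

I_p ≈ 0.977 A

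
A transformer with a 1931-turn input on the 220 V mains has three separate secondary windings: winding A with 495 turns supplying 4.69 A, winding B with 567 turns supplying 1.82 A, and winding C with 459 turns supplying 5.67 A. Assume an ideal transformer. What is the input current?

V_A = 220 × 495/1931 = 56.396 V; V_B = 220 × 567/1931 = 64.599 V; V_C = 220 × 459/1931 = 52.294 V.
P_out = V_A I_A + V_B I_B + V_C I_C = 56.396×4.69 + 64.599×1.82 + 52.294×5.67 = 264.50 + 117.57 + 296.51 = 678.57 W.
Ideal ⇒ P_in = P_out, so I_in = P_out/V_in = 678.57/220 = 3.08 A.

I_in ≈ 3.08 A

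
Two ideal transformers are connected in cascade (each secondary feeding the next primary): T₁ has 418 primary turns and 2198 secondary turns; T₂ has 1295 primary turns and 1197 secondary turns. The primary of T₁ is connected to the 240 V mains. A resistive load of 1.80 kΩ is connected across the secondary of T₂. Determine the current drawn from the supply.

I_supply ≈ 3.15 A

Secondary of T₁: V = 240.00 × 2198/418 = 1262.0 V.
Secondary of T₂: V = 1262.0 × 1197/1295 = 1166.5 V.
I_load = 1166.5/1800 = 0.64806 A, so P_out = 1166.5 × 0.64806 = 755.96 W.
All ideal ⇒ P_in = P_out, so I_supply = 755.96/240 = 3.15 A.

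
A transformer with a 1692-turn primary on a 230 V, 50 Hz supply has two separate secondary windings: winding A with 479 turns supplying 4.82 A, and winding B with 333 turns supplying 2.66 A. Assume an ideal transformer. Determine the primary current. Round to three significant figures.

V_A = 230 × 479/1692 = 65.112 V; V_B = 230 × 333/1692 = 45.266 V.
P_out = V_A I_A + V_B I_B = 65.112×4.82 + 45.266×2.66 = 313.84 + 120.41 = 434.25 W.
Ideal ⇒ P_in = P_out, so I_p = P_out/V_p = 434.25/230 = 1.89 A.

I_p ≈ 1.89 A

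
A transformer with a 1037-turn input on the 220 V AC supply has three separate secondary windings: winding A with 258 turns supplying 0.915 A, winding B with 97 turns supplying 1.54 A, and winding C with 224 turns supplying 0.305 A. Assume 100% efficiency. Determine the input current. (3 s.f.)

V_A = 220 × 258/1037 = 54.735 V; V_B = 220 × 97/1037 = 20.579 V; V_C = 220 × 224/1037 = 47.522 V.
P_out = V_A I_A + V_B I_B + V_C I_C = 54.735×0.915 + 20.579×1.54 + 47.522×0.305 = 50.082 + 31.691 + 14.494 = 96.268 W.
Ideal ⇒ P_in = P_out, so I_in = P_out/V_in = 96.268/220 = 0.438 A.

I_in ≈ 0.438 A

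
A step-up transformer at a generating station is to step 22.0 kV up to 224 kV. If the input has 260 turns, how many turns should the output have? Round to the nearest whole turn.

N_out/N_in = V_out/V_in, so N_out = 260 × 224000/22000 = 2647.3 ≈ 2647 turns.

N_out = 2647 turns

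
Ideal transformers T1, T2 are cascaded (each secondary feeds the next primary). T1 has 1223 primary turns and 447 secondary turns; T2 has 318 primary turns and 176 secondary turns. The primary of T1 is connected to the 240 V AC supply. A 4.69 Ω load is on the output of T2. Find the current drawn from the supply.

I_supply ≈ 2.09 A

After T1: V = 240.00 × 447/1223 = 87.719 V.
After T2: V = 87.719 × 176/318 = 48.549 V.
I_load = 48.549/4.69 = 10.352 A, so P_out = 48.549 × 10.352 = 502.55 W.
All ideal ⇒ P_in = P_out, so I_supply = 502.55/240 = 2.09 A.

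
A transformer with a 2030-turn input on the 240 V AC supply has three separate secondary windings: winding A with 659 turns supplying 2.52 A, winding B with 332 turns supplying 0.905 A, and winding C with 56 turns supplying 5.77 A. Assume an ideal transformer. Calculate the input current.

V_A = 240 × 659/2030 = 77.911 V; V_B = 240 × 332/2030 = 39.251 V; V_C = 240 × 56/2030 = 6.6207 V.
P_out = V_A I_A + V_B I_B + V_C I_C = 77.911×2.52 + 39.251×0.905 + 6.6207×5.77 = 196.34 + 35.522 + 38.201 = 270.06 W.
Ideal ⇒ P_in = P_out, so I_in = P_out/V_in = 270.06/240 = 1.13 A.

I_in ≈ 1.13 A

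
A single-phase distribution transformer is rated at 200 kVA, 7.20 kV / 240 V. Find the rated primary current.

I_p ≈ 27.8 A

I_p = S/V_p = 200000/7200 = 27.8 A.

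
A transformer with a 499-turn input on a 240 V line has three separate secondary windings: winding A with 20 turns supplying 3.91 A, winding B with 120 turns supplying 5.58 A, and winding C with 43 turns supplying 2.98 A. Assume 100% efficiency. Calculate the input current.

I_in ≈ 1.76 A

V_A = 240 × 20/499 = 9.6192 V; V_B = 240 × 120/499 = 57.715 V; V_C = 240 × 43/499 = 20.681 V.
P_out = V_A I_A + V_B I_B + V_C I_C = 9.6192×3.91 + 57.715×5.58 + 20.681×2.98 = 37.611 + 322.05 + 61.630 = 421.29 W.
Ideal ⇒ P_in = P_out, so I_in = P_out/V_in = 421.29/240 = 1.76 A.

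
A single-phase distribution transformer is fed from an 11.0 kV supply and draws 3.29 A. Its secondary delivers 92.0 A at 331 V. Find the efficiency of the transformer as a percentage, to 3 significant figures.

η ≈ 84.1%

P_in = 11000 × 3.29 = 36190.0 W.
P_out = 331 × 92.0 = 30452.0 W.
η = P_out/P_in = 30452.0/36190.0 = 0.841.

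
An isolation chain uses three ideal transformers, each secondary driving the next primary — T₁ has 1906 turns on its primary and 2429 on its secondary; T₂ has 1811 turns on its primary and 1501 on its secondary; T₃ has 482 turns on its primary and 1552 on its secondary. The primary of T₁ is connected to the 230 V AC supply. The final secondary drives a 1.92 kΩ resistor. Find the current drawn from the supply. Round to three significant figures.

I_supply ≈ 1.39 A

After T₁: V = 230.00 × 2429/1906 = 293.11 V.
After T₂: V = 293.11 × 1501/1811 = 242.94 V.
After T₃: V = 242.94 × 1552/482 = 782.24 V.
I_load = 782.24/1920 = 0.40742 A, so P_out = 782.24 × 0.40742 = 318.70 W.
All ideal ⇒ P_in = P_out, so I_supply = 318.70/230 = 1.39 A.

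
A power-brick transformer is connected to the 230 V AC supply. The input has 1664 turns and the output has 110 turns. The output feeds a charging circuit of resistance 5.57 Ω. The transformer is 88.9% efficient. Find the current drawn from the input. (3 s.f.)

V_out = 230 × 110/1664 = 15.204 V.
I_out = V_out/R = 15.204/5.57 = 2.7297 A.
P_out = V_out I_out = 15.204 × 2.7297 = 41.503 W.
P_in = P_out/η = 41.503/0.889 = 46.685 W.
I_in = P_in/V_in = 46.685/230 = 0.203 A.

I_in ≈ 0.203 A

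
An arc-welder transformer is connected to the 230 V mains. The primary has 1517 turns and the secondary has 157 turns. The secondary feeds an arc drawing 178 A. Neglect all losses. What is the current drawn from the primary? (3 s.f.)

I_p ≈ 18.4 A

For an ideal transformer I_p N_p = I_s N_s, so I_p = 178 × 157/1517 = 18.4 A.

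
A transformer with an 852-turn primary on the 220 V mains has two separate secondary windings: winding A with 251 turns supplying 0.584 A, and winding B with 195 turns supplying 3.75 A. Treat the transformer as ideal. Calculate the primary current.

V_A = 220 × 251/852 = 64.812 V; V_B = 220 × 195/852 = 50.352 V.
P_out = V_A I_A + V_B I_B = 64.812×0.584 + 50.352×3.75 = 37.850 + 188.82 = 226.67 W.
Ideal ⇒ P_in = P_out, so I_p = P_out/V_p = 226.67/220 = 1.03 A.

I_p ≈ 1.03 A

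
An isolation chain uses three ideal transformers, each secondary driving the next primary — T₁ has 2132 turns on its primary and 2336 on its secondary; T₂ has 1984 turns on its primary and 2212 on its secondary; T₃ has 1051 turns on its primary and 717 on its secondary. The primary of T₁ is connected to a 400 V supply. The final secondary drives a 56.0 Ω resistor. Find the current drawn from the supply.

I_supply ≈ 4.96 A

Secondary of T₁: V = 400.00 × 2336/2132 = 438.27 V.
Secondary of T₂: V = 438.27 × 2212/1984 = 488.64 V.
Secondary of T₃: V = 488.64 × 717/1051 = 333.35 V.
I_load = 333.35/56.0 = 5.9527 A, so P_out = 333.35 × 5.9527 = 1984.4 W.
All ideal ⇒ P_in = P_out, so I_supply = 1984.4/400 = 4.96 A.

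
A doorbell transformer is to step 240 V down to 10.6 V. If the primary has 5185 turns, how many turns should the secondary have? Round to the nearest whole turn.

N_s/N_p = V_s/V_p, so N_s = 5185 × 10.6/240 = 229.0 ≈ 229 turns.

N_s = 229 turns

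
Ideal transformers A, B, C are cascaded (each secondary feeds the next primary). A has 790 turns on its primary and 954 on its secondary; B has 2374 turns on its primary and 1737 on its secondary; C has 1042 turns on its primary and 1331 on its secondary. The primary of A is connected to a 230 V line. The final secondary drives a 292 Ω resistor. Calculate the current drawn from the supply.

I_supply ≈ 1.00 A

After A: V = 230.00 × 954/790 = 277.75 V.
After B: V = 277.75 × 1737/2374 = 203.22 V.
After C: V = 203.22 × 1331/1042 = 259.58 V.
I_load = 259.58/292 = 0.88899 A, so P_out = 259.58 × 0.88899 = 230.77 W.
All ideal ⇒ P_in = P_out, so I_supply = 230.77/230 = 1.00 A.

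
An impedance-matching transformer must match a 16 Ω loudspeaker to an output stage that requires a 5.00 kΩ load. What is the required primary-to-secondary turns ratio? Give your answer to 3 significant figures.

Z_p/Z_s = (N_p/N_s)², so N_p/N_s = √(5000/16) = √312 = 17.7.

N_p/N_s ≈ 17.7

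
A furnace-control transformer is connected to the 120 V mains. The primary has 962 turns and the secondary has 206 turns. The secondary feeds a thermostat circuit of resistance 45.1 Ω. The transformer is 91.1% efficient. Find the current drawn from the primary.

I_p ≈ 0.134 A

V_s = 120 × 206/962 = 25.696 V.
I_s = V_s/R = 25.696/45.1 = 0.56977 A.
P_out = V_s I_s = 25.696 × 0.56977 = 14.641 W.
P_in = P_out/η = 14.641/0.911 = 16.071 W.
I_p = P_in/V_p = 16.071/120 = 0.134 A.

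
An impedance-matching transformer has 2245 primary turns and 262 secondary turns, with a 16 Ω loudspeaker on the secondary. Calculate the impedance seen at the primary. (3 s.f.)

Z_p ≈ 1170 Ω

Z_p = (N_p/N_s)² × Z_s = (2245/262)² × 16 = 1170 Ω.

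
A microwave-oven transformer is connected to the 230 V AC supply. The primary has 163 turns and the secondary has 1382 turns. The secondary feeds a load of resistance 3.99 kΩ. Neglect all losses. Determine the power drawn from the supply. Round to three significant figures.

V_s = V_p × N_s/N_p = 230 × 1382/163 = 1950.1 V.
I_s = V_s/R = 1950.1/3990 = 0.48874 A.
I_p = I_s × N_s/N_p = 0.48874 × 1382/163 = 4.1438 A.
P = V_p I_p = 230 × 4.1438 = 953 W.

P ≈ 953 W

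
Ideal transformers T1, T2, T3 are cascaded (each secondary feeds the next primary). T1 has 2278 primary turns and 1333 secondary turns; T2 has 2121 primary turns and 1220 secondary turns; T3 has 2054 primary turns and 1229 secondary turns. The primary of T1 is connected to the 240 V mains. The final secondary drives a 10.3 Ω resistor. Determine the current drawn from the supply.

Secondary of T1: V = 240.00 × 1333/2278 = 140.44 V.
Secondary of T2: V = 140.44 × 1220/2121 = 80.781 V.
Secondary of T3: V = 80.781 × 1229/2054 = 48.335 V.
I_load = 48.335/10.3 = 4.6927 A, so P_out = 48.335 × 4.6927 = 226.82 W.
All ideal ⇒ P_in = P_out, so I_supply = 226.82/240 = 0.945 A.

I_supply ≈ 0.945 A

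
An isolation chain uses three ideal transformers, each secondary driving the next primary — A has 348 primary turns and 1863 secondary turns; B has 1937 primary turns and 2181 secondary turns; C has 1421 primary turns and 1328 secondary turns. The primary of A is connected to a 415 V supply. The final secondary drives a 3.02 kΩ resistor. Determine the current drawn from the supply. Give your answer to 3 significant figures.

I_supply ≈ 4.36 A

After A: V = 415.00 × 1863/348 = 2221.7 V.
After B: V = 2221.7 × 2181/1937 = 2501.5 V.
After C: V = 2501.5 × 1328/1421 = 2337.8 V.
I_load = 2337.8/3020 = 0.77411 A, so P_out = 2337.8 × 0.77411 = 1809.7 W.
All ideal ⇒ P_in = P_out, so I_supply = 1809.7/415 = 4.36 A.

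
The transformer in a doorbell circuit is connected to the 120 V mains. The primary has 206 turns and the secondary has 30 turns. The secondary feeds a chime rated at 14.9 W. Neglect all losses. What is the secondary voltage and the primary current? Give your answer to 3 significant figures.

V_s = V_p × N_s/N_p = 120 × 30/206 = 17.476 V.
I_s = P/V_s = 14.9/17.476 = 0.85261 A.
I_p = I_s × N_s/N_p = 0.85261 × 30/206 = 0.124 A.

V_s ≈ 17.5 V, I_p ≈ 0.124 A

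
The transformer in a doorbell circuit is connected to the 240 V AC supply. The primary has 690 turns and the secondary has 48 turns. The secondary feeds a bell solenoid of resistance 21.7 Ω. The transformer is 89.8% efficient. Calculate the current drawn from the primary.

V_s = 240 × 48/690 = 16.696 V.
I_s = V_s/R = 16.696/21.7 = 0.76938 A.
P_out = V_s I_s = 16.696 × 0.76938 = 12.845 W.
P_in = P_out/η = 12.845/0.898 = 14.304 W.
I_p = P_in/V_p = 14.304/240 = 0.0596 A.

I_p ≈ 0.0596 A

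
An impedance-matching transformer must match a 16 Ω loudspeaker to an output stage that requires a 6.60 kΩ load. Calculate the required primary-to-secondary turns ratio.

N_p/N_s ≈ 20.3

Z_p/Z_s = (N_p/N_s)², so N_p/N_s = √(6600/16) = √412 = 20.3.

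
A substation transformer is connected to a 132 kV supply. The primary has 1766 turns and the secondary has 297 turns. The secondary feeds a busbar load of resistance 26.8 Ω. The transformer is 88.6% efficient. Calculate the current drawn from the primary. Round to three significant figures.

V_s = 132000 × 297/1766 = 22199 V.
I_s = V_s/R = 22199/26.8 = 828.33 A.
P_out = V_s I_s = 22199 × 828.33 = 1.8388×10^7 W.
P_in = P_out/η = 1.8388×10^7/0.886 = 2.0754×10^7 W.
I_p = P_in/V_p = 2.0754×10^7/132000 = 157 A.

I_p ≈ 157 A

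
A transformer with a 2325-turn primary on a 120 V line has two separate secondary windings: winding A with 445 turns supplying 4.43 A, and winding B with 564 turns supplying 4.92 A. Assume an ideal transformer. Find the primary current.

I_p ≈ 2.04 A

V_A = 120 × 445/2325 = 22.968 V; V_B = 120 × 564/2325 = 29.110 V.
P_out = V_A I_A + V_B I_B = 22.968×4.43 + 29.110×4.92 = 101.75 + 143.22 = 244.97 W.
Ideal ⇒ P_in = P_out, so I_p = P_out/V_p = 244.97/120 = 2.04 A.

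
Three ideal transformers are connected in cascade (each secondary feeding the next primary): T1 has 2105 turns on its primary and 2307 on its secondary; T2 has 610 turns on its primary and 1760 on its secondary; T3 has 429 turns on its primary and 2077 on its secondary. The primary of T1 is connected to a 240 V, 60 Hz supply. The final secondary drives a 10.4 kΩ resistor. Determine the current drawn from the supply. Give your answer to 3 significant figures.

I_supply ≈ 5.41 A

Secondary of T1: V = 240.00 × 2307/2105 = 263.03 V.
Secondary of T2: V = 263.03 × 1760/610 = 758.91 V.
Secondary of T3: V = 758.91 × 2077/429 = 3674.3 V.
I_load = 3674.3/10400 = 0.35329 A, so P_out = 3674.3 × 0.35329 = 1298.1 W.
All ideal ⇒ P_in = P_out, so I_supply = 1298.1/240 = 5.41 A.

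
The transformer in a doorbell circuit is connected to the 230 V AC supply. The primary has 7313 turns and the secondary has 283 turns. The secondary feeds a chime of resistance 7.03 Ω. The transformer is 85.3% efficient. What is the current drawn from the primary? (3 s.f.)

I_p ≈ 0.0574 A

V_s = 230 × 283/7313 = 8.9006 V.
I_s = V_s/R = 8.9006/7.03 = 1.2661 A.
P_out = V_s I_s = 8.9006 × 1.2661 = 11.269 W.
P_in = P_out/η = 11.269/0.853 = 13.211 W.
I_p = P_in/V_p = 13.211/230 = 0.0574 A.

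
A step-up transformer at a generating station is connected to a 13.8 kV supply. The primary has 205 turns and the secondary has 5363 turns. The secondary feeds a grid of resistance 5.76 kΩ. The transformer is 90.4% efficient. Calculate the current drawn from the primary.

I_p ≈ 1810 A

V_s = 13800 × 5363/205 = 361020 V.
I_s = V_s/R = 361020/5760 = 62.677 A.
P_out = V_s I_s = 361020 × 62.677 = 2.2628×10^7 W.
P_in = P_out/η = 2.2628×10^7/0.904 = 2.5031×10^7 W.
I_p = P_in/V_p = 2.5031×10^7/13800 = 1810 A.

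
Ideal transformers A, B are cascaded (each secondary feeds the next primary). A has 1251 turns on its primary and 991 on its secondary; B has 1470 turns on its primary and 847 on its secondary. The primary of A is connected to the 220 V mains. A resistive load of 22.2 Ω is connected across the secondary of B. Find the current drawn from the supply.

Secondary of A: V = 220.00 × 991/1251 = 174.28 V.
Secondary of B: V = 174.28 × 847/1470 = 100.42 V.
I_load = 100.42/22.2 = 4.5233 A, so P_out = 100.42 × 4.5233 = 454.21 W.
All ideal ⇒ P_in = P_out, so I_supply = 454.21/220 = 2.06 A.

I_supply ≈ 2.06 A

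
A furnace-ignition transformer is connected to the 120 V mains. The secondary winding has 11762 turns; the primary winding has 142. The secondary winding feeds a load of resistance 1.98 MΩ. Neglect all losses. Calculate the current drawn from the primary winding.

I_p ≈ 0.416 A

V_s = V_p × N_s/N_p = 120 × 11762/142 = 9939.7 V.
I_s = V_s/R = 9939.7/(1.98×10^6) = 0.0050201 A.
For an ideal transformer I_p N_p = I_s N_s, so I_p = 0.0050201 × 11762/142 = 0.416 A.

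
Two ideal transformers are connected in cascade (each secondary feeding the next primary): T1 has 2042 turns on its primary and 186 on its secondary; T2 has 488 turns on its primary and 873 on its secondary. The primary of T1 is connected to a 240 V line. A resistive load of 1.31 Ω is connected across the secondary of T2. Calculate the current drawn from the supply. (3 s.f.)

After T1: V = 240.00 × 186/2042 = 21.861 V.
After T2: V = 21.861 × 873/488 = 39.108 V.
I_load = 39.108/1.31 = 29.853 A, so P_out = 39.108 × 29.853 = 1167.5 W.
All ideal ⇒ P_in = P_out, so I_supply = 1167.5/240 = 4.86 A.

I_supply ≈ 4.86 A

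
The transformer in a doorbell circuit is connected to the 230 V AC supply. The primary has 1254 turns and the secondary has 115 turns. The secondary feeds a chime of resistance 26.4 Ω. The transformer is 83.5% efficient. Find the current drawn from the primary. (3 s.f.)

I_p ≈ 0.0877 A

V_s = 230 × 115/1254 = 21.093 V.
I_s = V_s/R = 21.093/26.4 = 0.79896 A.
P_out = V_s I_s = 21.093 × 0.79896 = 16.852 W.
P_in = P_out/η = 16.852/0.835 = 20.182 W.
I_p = P_in/V_p = 20.182/230 = 0.0877 A.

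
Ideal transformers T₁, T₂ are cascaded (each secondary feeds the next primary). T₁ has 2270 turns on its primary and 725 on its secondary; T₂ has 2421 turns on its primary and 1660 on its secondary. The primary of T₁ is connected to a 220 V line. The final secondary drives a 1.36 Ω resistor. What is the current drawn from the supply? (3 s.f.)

I_supply ≈ 7.76 A

Secondary of T₁: V = 220.00 × 725/2270 = 70.264 V.
Secondary of T₂: V = 70.264 × 1660/2421 = 48.178 V.
I_load = 48.178/1.36 = 35.425 A, so P_out = 48.178 × 35.425 = 1706.7 W.
All ideal ⇒ P_in = P_out, so I_supply = 1706.7/220 = 7.76 A.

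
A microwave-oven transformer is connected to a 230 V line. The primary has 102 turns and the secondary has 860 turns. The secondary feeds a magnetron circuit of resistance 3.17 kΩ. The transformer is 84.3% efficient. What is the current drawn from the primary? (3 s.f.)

I_p ≈ 6.12 A

V_s = 230 × 860/102 = 1939.2 V.
I_s = V_s/R = 1939.2/3170 = 0.61174 A.
P_out = V_s I_s = 1939.2 × 0.61174 = 1186.3 W.
P_in = P_out/η = 1186.3/0.843 = 1407.2 W.
I_p = P_in/V_p = 1407.2/230 = 6.12 A.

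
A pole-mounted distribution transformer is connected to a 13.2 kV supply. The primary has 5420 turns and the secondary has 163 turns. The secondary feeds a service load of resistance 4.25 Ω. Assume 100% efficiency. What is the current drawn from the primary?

I_p ≈ 2.81 A

V_s = V_p × N_s/N_p = 13200 × 163/5420 = 396.97 V.
I_s = V_s/R = 396.97/4.25 = 93.406 A.
For an ideal transformer I_p N_p = I_s N_s, so I_p = 93.406 × 163/5420 = 2.81 A.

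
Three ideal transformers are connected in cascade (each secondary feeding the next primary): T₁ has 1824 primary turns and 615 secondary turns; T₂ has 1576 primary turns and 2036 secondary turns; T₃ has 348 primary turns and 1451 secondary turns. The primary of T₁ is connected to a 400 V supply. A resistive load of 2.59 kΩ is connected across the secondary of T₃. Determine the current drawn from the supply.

I_supply ≈ 0.509 A

Secondary of T₁: V = 400.00 × 615/1824 = 134.87 V.
Secondary of T₂: V = 134.87 × 2036/1576 = 174.23 V.
Secondary of T₃: V = 174.23 × 1451/348 = 726.47 V.
I_load = 726.47/2590 = 0.28049 A, so P_out = 726.47 × 0.28049 = 203.77 W.
All ideal ⇒ P_in = P_out, so I_supply = 203.77/400 = 0.509 A.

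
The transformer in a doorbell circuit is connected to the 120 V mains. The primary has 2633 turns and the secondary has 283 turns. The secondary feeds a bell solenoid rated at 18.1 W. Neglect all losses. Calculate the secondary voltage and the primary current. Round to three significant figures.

V_s = V_p × N_s/N_p = 120 × 283/2633 = 12.898 V.
I_s = P/V_s = 18.1/12.898 = 1.4033 A.
I_p = I_s × N_s/N_p = 1.4033 × 283/2633 = 0.151 A.

V_s ≈ 12.9 V, I_p ≈ 0.151 A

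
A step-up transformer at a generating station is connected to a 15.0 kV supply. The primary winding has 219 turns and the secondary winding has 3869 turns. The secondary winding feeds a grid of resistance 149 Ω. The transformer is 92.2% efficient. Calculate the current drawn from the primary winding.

I_p ≈ 34100 A

V_s = 15000 × 3869/219 = 265000 V.
I_s = V_s/R = 265000/149 = 1778.5 A.
P_out = V_s I_s = 265000 × 1778.5 = 4.7131×10^8 W.
P_in = P_out/η = 4.7131×10^8/0.922 = 5.1118×10^8 W.
I_p = P_in/V_p = 5.1118×10^8/15000 = 34100 A.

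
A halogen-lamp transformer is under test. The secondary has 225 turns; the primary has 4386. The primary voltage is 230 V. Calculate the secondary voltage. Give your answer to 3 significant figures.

V_s ≈ 11.8 V

V_s/V_p = N_s/N_p, so V_s = 230 × 225/4386 = 11.8 V.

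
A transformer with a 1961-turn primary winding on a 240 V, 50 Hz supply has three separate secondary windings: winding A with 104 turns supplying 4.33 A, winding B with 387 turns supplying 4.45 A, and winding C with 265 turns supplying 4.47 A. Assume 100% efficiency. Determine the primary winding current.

I_p ≈ 1.71 A

V_A = 240 × 104/1961 = 12.728 V; V_B = 240 × 387/1961 = 47.364 V; V_C = 240 × 265/1961 = 32.432 V.
P_out = V_A I_A + V_B I_B + V_C I_C = 12.728×4.33 + 47.364×4.45 + 32.432×4.47 = 55.113 + 210.77 + 144.97 = 410.85 W.
Ideal ⇒ P_in = P_out, so I_p = P_out/V_p = 410.85/240 = 1.71 A.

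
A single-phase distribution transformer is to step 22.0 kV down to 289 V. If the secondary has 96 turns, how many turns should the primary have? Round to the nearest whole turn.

N_p/N_s = V_p/V_s, so N_p = 96 × 22000/289 = 7308.0 ≈ 7308 turns.

N_p = 7308 turns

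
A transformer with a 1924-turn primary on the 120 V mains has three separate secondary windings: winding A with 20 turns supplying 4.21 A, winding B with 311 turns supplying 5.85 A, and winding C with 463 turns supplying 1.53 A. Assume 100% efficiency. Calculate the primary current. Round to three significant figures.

V_A = 120 × 20/1924 = 1.2474 V; V_B = 120 × 311/1924 = 19.397 V; V_C = 120 × 463/1924 = 28.877 V.
P_out = V_A I_A + V_B I_B + V_C I_C = 1.2474×4.21 + 19.397×5.85 + 28.877×1.53 = 5.2516 + 113.47 + 44.182 = 162.91 W.
Ideal ⇒ P_in = P_out, so I_p = P_out/V_p = 162.91/120 = 1.36 A.

I_p ≈ 1.36 A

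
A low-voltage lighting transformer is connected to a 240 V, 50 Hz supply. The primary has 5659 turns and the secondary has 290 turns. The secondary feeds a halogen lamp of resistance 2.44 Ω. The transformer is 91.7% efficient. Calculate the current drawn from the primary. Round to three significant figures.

V_s = 240 × 290/5659 = 12.299 V.
I_s = V_s/R = 12.299/2.44 = 5.0406 A.
P_out = V_s I_s = 12.299 × 5.0406 = 61.994 W.
P_in = P_out/η = 61.994/0.917 = 67.605 W.
I_p = P_in/V_p = 67.605/240 = 0.282 A.

I_p ≈ 0.282 A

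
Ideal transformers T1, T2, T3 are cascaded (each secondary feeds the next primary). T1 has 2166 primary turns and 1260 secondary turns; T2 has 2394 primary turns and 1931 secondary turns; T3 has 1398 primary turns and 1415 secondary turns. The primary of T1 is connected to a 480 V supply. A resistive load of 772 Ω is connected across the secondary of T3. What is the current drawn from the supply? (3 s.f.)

Secondary of T1: V = 480.00 × 1260/2166 = 279.22 V.
Secondary of T2: V = 279.22 × 1931/2394 = 225.22 V.
Secondary of T3: V = 225.22 × 1415/1398 = 227.96 V.
I_load = 227.96/772 = 0.29529 A, so P_out = 227.96 × 0.29529 = 67.314 W.
All ideal ⇒ P_in = P_out, so I_supply = 67.314/480 = 0.140 A.

I_supply ≈ 0.140 A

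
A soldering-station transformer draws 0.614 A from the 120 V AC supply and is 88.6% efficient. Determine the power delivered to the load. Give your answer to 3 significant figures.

P_out ≈ 65.3 W

P_in = V_in I_in = 120 × 0.614 = 73.680 W.
P_out = η P_in = 0.886 × 73.680 = 65.3 W.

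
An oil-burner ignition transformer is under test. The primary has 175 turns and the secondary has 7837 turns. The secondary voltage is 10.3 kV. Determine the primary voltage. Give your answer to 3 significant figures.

V_p/V_s = N_p/N_s, so V_p = 10300 × 175/7837 = 230 V.

V_p ≈ 230 V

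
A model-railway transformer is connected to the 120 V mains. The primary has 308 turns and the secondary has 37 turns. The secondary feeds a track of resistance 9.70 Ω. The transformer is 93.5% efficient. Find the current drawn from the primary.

V_s = 120 × 37/308 = 14.416 V.
I_s = V_s/R = 14.416/9.70 = 1.4861 A.
P_out = V_s I_s = 14.416 × 1.4861 = 21.424 W.
P_in = P_out/η = 21.424/0.935 = 22.913 W.
I_p = P_in/V_p = 22.913/120 = 0.191 A.

I_p ≈ 0.191 A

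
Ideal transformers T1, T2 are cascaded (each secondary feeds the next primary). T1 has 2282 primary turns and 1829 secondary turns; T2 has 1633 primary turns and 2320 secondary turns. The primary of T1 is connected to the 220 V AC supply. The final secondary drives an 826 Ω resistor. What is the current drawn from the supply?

Secondary of T1: V = 220.00 × 1829/2282 = 176.33 V.
Secondary of T2: V = 176.33 × 2320/1633 = 250.51 V.
I_load = 250.51/826 = 0.30328 A, so P_out = 250.51 × 0.30328 = 75.974 W.
All ideal ⇒ P_in = P_out, so I_supply = 75.974/220 = 0.345 A.

I_supply ≈ 0.345 A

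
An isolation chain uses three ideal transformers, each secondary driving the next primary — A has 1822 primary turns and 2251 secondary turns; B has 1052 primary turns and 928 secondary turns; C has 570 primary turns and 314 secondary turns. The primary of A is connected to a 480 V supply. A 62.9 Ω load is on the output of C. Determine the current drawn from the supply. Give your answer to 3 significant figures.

Secondary of A: V = 480.00 × 2251/1822 = 593.02 V.
Secondary of B: V = 593.02 × 928/1052 = 523.12 V.
Secondary of C: V = 523.12 × 314/570 = 288.17 V.
I_load = 288.17/62.9 = 4.5815 A, so P_out = 288.17 × 4.5815 = 1320.3 W.
All ideal ⇒ P_in = P_out, so I_supply = 1320.3/480 = 2.75 A.

I_supply ≈ 2.75 A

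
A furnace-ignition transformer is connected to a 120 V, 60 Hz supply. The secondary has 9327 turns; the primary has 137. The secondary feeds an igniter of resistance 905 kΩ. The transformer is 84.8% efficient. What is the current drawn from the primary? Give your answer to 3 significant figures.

I_p ≈ 0.725 A

V_s = 120 × 9327/137 = 8169.6 V.
I_s = V_s/R = 8169.6/905000 = 0.0090272 A.
P_out = V_s I_s = 8169.6 × 0.0090272 = 73.749 W.
P_in = P_out/η = 73.749/0.848 = 86.968 W.
I_p = P_in/V_p = 86.968/120 = 0.725 A.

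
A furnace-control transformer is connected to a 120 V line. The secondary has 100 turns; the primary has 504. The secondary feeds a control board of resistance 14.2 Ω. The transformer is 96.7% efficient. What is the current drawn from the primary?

I_p ≈ 0.344 A

V_s = 120 × 100/504 = 23.810 V.
I_s = V_s/R = 23.810/14.2 = 1.6767 A.
P_out = V_s I_s = 23.810 × 1.6767 = 39.922 W.
P_in = P_out/η = 39.922/0.967 = 41.284 W.
I_p = P_in/V_p = 41.284/120 = 0.344 A.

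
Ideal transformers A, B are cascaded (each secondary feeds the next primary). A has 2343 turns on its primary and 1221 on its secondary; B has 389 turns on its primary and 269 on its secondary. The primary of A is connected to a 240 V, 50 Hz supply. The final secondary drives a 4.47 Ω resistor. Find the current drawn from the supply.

After A: V = 240.00 × 1221/2343 = 125.07 V.
After B: V = 125.07 × 269/389 = 86.488 V.
I_load = 86.488/4.47 = 19.349 A, so P_out = 86.488 × 19.349 = 1673.4 W.
All ideal ⇒ P_in = P_out, so I_supply = 1673.4/240 = 6.97 A.

I_supply ≈ 6.97 A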